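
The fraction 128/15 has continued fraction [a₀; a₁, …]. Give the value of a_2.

1

128 = 8·15 + 8, so a_0 = 8
15 = 1·8 + 7, so a_1 = 1
8 = 1·7 + 1, so a_2 = 1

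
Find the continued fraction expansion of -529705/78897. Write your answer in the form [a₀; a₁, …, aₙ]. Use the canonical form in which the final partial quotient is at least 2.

[-7; 3, 2, 49, 1, 7, 1, 24]

Apply division with remainder until the remainder is 0:
-529705 ÷ 78897 → quotient -7, remainder 22574
78897 ÷ 22574 → quotient 3, remainder 11175
22574 ÷ 11175 → quotient 2, remainder 224
11175 ÷ 224 → quotient 49, remainder 199
224 ÷ 199 → quotient 1, remainder 25
199 ÷ 25 → quotient 7, remainder 24
25 ÷ 24 → quotient 1, remainder 1
24 ÷ 1 → quotient 24, remainder 0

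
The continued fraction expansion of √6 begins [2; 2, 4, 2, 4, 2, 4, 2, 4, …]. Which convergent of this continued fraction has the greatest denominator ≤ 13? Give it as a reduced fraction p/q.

22/9

List convergents until the denominator exceeds the bound:
a_0 = 2: 2/1  (≤ bound)
a_1 = 2: 5/2  (≤ bound)
a_2 = 4: 22/9  (≤ bound)
a_3 = 2: 49/20  (> 13, stop)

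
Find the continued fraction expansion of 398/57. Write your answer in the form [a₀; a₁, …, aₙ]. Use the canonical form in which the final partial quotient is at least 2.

Run the Euclidean algorithm, recording each quotient:
398 = 6·57 + 56, so a_0 = 6
57 = 1·56 + 1, so a_1 = 1
56 = 56·1 + 0, so a_2 = 56

[6; 1, 56]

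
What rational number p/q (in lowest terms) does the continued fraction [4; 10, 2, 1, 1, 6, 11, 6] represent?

Collapse the nested fraction from the inside out:
Start with 6.
11 + 1/(6/1) = 11 + 1/6 = 67/6
6 + 1/(67/6) = 6 + 6/67 = 408/67
1 + 1/(408/67) = 1 + 67/408 = 475/408
1 + 1/(475/408) = 1 + 408/475 = 883/475
2 + 1/(883/475) = 2 + 475/883 = 2241/883
10 + 1/(2241/883) = 10 + 883/2241 = 23293/2241
4 + 1/(23293/2241) = 4 + 2241/23293 = 95413/23293

95413/23293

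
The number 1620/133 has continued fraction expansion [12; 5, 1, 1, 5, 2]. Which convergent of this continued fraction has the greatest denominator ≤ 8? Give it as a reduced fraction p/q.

List convergents until the denominator exceeds the bound:
a_0 = 12: 12/1  (≤ bound)
a_1 = 5: 61/5  (≤ bound)
a_2 = 1: 73/6  (≤ bound)
a_3 = 1: 134/11  (> 8, stop)

73/6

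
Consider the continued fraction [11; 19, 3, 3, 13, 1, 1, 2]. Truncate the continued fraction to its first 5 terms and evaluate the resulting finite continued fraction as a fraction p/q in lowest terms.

28370/2567

Start with 13.
3 + 1/(13/1) = 3 + 1/13 = 40/13
3 + 1/(40/13) = 3 + 13/40 = 133/40
19 + 1/(133/40) = 19 + 40/133 = 2567/133
11 + 1/(2567/133) = 11 + 133/2567 = 28370/2567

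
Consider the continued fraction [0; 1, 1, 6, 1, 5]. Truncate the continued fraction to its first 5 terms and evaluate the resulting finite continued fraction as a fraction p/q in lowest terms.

8/15

Collapse the nested fraction from the inside out:
Start with 1.
6 + 1/(1/1) = 6 + 1/1 = 7/1
1 + 1/(7/1) = 1 + 1/7 = 8/7
1 + 1/(8/7) = 1 + 7/8 = 15/8
0 + 1/(15/8) = 0 + 8/15 = 8/15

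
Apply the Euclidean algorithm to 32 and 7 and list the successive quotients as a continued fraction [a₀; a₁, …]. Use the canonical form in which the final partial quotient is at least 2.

[4; 1, 1, 3]

⌊32/7⌋ = 4, remainder 4
⌊7/4⌋ = 1, remainder 3
⌊4/3⌋ = 1, remainder 1
⌊3/1⌋ = 3, remainder 0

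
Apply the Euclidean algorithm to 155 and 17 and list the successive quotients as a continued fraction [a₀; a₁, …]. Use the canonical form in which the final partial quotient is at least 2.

155 ÷ 17 → quotient 9, remainder 2
17 ÷ 2 → quotient 8, remainder 1
2 ÷ 1 → quotient 2, remainder 0

[9; 8, 2]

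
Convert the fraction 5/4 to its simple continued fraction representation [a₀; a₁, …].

[1; 4]

Apply division with remainder until the remainder is 0:
⌊5/4⌋ = 1, remainder 1
⌊4/1⌋ = 4, remainder 0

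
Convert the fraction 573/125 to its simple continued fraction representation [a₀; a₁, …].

[4; 1, 1, 2, 2, 10]

Run the Euclidean algorithm, recording each quotient:
⌊573/125⌋ = 4, remainder 73
⌊125/73⌋ = 1, remainder 52
⌊73/52⌋ = 1, remainder 21
⌊52/21⌋ = 2, remainder 10
⌊21/10⌋ = 2, remainder 1
⌊10/1⌋ = 10, remainder 0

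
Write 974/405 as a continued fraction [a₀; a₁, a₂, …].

[2; 2, 2, 7, 1, 2, 3]

⌊974/405⌋ = 2, remainder 164
⌊405/164⌋ = 2, remainder 77
⌊164/77⌋ = 2, remainder 10
⌊77/10⌋ = 7, remainder 7
⌊10/7⌋ = 1, remainder 3
⌊7/3⌋ = 2, remainder 1
⌊3/1⌋ = 3, remainder 0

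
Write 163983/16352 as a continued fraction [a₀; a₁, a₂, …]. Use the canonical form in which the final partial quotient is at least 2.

163983 = 10·16352 + 463, so a_0 = 10
16352 = 35·463 + 147, so a_1 = 35
463 = 3·147 + 22, so a_2 = 3
147 = 6·22 + 15, so a_3 = 6
22 = 1·15 + 7, so a_4 = 1
15 = 2·7 + 1, so a_5 = 2
7 = 7·1 + 0, so a_6 = 7

[10; 35, 3, 6, 1, 2, 7]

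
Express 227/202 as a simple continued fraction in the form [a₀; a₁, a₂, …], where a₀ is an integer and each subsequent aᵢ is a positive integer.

[1; 8, 12, 2]

227 = 1·202 + 25, so a_0 = 1
202 = 8·25 + 2, so a_1 = 8
25 = 12·2 + 1, so a_2 = 12
2 = 2·1 + 0, so a_3 = 2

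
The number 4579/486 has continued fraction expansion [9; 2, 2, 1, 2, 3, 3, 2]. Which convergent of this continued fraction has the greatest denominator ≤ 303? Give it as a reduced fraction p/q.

a_0 = 9: 9/1  (≤ bound)
a_1 = 2: 19/2  (≤ bound)
a_2 = 2: 47/5  (≤ bound)
a_3 = 1: 66/7  (≤ bound)
a_4 = 2: 179/19  (≤ bound)
a_5 = 3: 603/64  (≤ bound)
a_6 = 3: 1988/211  (≤ bound)
a_7 = 2: 4579/486  (> 303, stop)

1988/211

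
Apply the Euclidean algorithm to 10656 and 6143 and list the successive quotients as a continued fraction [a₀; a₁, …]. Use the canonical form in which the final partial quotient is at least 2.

[1; 1, 2, 1, 3, 3, 11, 11]

Run the Euclidean algorithm, recording each quotient:
⌊10656/6143⌋ = 1, remainder 4513
⌊6143/4513⌋ = 1, remainder 1630
⌊4513/1630⌋ = 2, remainder 1253
⌊1630/1253⌋ = 1, remainder 377
⌊1253/377⌋ = 3, remainder 122
⌊377/122⌋ = 3, remainder 11
⌊122/11⌋ = 11, remainder 1
⌊11/1⌋ = 11, remainder 0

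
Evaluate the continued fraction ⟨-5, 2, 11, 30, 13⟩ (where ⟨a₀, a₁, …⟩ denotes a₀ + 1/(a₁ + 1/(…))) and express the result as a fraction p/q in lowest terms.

Start with 13.
30 + 1/(13/1) = 30 + 1/13 = 391/13
11 + 1/(391/13) = 11 + 13/391 = 4314/391
2 + 1/(4314/391) = 2 + 391/4314 = 9019/4314
-5 + 1/(9019/4314) = -5 + 4314/9019 = -40781/9019

-40781/9019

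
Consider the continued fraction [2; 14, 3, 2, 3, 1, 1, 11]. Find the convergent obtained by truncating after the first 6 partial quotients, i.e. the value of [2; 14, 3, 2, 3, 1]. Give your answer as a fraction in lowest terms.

Start with 1.
3 + 1/(1/1) = 3 + 1/1 = 4/1
2 + 1/(4/1) = 2 + 1/4 = 9/4
3 + 1/(9/4) = 3 + 4/9 = 31/9
14 + 1/(31/9) = 14 + 9/31 = 443/31
2 + 1/(443/31) = 2 + 31/443 = 917/443

917/443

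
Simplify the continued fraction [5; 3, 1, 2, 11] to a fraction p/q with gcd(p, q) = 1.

Start with 11.
2 + 1/(11/1) = 2 + 1/11 = 23/11
1 + 1/(23/11) = 1 + 11/23 = 34/23
3 + 1/(34/23) = 3 + 23/34 = 125/34
5 + 1/(125/34) = 5 + 34/125 = 659/125

659/125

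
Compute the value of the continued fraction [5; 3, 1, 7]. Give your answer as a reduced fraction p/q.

163/31

Start with 7.
1 + 1/(7/1) = 1 + 1/7 = 8/7
3 + 1/(8/7) = 3 + 7/8 = 31/8
5 + 1/(31/8) = 5 + 8/31 = 163/31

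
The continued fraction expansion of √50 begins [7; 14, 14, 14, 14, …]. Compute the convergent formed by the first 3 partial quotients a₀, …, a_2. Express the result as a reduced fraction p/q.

1393/197

Start with 14.
14 + 1/(14/1) = 14 + 1/14 = 197/14
7 + 1/(197/14) = 7 + 14/197 = 1393/197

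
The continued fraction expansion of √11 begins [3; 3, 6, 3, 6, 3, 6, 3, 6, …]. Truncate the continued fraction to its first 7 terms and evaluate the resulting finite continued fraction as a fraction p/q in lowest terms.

Work from the innermost term outward:
Start with 6.
3 + 1/(6/1) = 3 + 1/6 = 19/6
6 + 1/(19/6) = 6 + 6/19 = 120/19
3 + 1/(120/19) = 3 + 19/120 = 379/120
6 + 1/(379/120) = 6 + 120/379 = 2394/379
3 + 1/(2394/379) = 3 + 379/2394 = 7561/2394
3 + 1/(7561/2394) = 3 + 2394/7561 = 25077/7561

25077/7561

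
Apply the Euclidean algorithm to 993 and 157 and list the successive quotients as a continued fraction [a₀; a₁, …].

993 = 6·157 + 51, so a_0 = 6
157 = 3·51 + 4, so a_1 = 3
51 = 12·4 + 3, so a_2 = 12
4 = 1·3 + 1, so a_3 = 1
3 = 3·1 + 0, so a_4 = 3

[6; 3, 12, 1, 3]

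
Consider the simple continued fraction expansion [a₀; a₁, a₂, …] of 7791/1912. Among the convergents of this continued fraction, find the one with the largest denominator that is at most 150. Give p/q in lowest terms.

a_0 = 4: 4/1  (≤ bound)
a_1 = 13: 53/13  (≤ bound)
a_2 = 2: 110/27  (≤ bound)
a_3 = 1: 163/40  (≤ bound)
a_4 = 2: 436/107  (≤ bound)
a_5 = 3: 1471/361  (> 150, stop)

436/107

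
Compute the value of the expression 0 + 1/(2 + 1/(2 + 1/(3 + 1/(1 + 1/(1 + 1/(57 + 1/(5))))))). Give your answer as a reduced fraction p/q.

Start with 5.
57 + 1/(5/1) = 57 + 1/5 = 286/5
1 + 1/(286/5) = 1 + 5/286 = 291/286
1 + 1/(291/286) = 1 + 286/291 = 577/291
3 + 1/(577/291) = 3 + 291/577 = 2022/577
2 + 1/(2022/577) = 2 + 577/2022 = 4621/2022
2 + 1/(4621/2022) = 2 + 2022/4621 = 11264/4621
0 + 1/(11264/4621) = 0 + 4621/11264 = 4621/11264

4621/11264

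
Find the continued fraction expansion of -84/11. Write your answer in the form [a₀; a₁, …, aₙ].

Repeatedly divide and take the remainder:
⌊-84/11⌋ = -8, remainder 4
⌊11/4⌋ = 2, remainder 3
⌊4/3⌋ = 1, remainder 1
⌊3/1⌋ = 3, remainder 0

[-8; 2, 1, 3]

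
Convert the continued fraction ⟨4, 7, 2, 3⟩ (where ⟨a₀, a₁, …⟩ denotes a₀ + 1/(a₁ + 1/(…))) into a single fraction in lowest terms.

215/52

Starting at the tail and folding back:
Start with 3.
2 + 1/(3/1) = 2 + 1/3 = 7/3
7 + 1/(7/3) = 7 + 3/7 = 52/7
4 + 1/(52/7) = 4 + 7/52 = 215/52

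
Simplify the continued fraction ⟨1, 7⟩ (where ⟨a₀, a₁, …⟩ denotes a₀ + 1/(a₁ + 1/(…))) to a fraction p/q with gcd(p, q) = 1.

8/7

Collapse the nested fraction from the inside out:
Start with 7.
1 + 1/(7/1) = 1 + 1/7 = 8/7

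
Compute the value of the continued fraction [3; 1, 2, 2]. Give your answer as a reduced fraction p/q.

26/7

Compute successive convergents:
a_0 = 3: 3/1
a_1 = 1: 4/1
a_2 = 2: 11/3
a_3 = 2: 26/7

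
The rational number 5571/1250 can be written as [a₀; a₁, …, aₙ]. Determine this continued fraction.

⌊5571/1250⌋ = 4, remainder 571
⌊1250/571⌋ = 2, remainder 108
⌊571/108⌋ = 5, remainder 31
⌊108/31⌋ = 3, remainder 15
⌊31/15⌋ = 2, remainder 1
⌊15/1⌋ = 15, remainder 0

[4; 2, 5, 3, 2, 15]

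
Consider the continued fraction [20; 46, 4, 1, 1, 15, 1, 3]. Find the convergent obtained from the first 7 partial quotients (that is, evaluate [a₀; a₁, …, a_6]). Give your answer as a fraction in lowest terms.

137889/6887

a_0 = 20: 20/1
a_1 = 46: 921/46
a_2 = 4: 3704/185
a_3 = 1: 4625/231
a_4 = 1: 8329/416
a_5 = 15: 129560/6471
a_6 = 1: 137889/6887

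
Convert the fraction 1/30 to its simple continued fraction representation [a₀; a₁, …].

Run the Euclidean algorithm, recording each quotient:
1 = 0·30 + 1, so a_0 = 0
30 = 30·1 + 0, so a_1 = 30

[0; 30]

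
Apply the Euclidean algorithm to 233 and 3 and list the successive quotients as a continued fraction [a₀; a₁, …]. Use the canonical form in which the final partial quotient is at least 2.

[77; 1, 2]

Repeatedly divide and take the remainder:
233 ÷ 3 → quotient 77, remainder 2
3 ÷ 2 → quotient 1, remainder 1
2 ÷ 1 → quotient 2, remainder 0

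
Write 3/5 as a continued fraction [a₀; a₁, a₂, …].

[0; 1, 1, 2]

3 ÷ 5 → quotient 0, remainder 3
5 ÷ 3 → quotient 1, remainder 2
3 ÷ 2 → quotient 1, remainder 1
2 ÷ 1 → quotient 2, remainder 0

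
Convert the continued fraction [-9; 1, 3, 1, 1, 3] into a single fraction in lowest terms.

-263/32

Build up convergents one term at a time:
a_0 = -9: -9/1
a_1 = 1: -8/1
a_2 = 3: -33/4
a_3 = 1: -41/5
a_4 = 1: -74/9
a_5 = 3: -263/32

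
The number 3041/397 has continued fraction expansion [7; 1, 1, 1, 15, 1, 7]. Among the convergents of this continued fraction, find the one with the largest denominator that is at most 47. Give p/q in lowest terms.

360/47

List convergents until the denominator exceeds the bound:
a_0 = 7: 7/1  (≤ bound)
a_1 = 1: 8/1  (≤ bound)
a_2 = 1: 15/2  (≤ bound)
a_3 = 1: 23/3  (≤ bound)
a_4 = 15: 360/47  (≤ bound)
a_5 = 1: 383/50  (> 47, stop)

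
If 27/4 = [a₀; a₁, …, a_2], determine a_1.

1

27 ÷ 4 → quotient 6, remainder 3
4 ÷ 3 → quotient 1, remainder 1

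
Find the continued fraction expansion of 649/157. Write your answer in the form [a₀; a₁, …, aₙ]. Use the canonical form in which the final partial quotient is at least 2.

Apply division with remainder until the remainder is 0:
649 ÷ 157 → quotient 4, remainder 21
157 ÷ 21 → quotient 7, remainder 10
21 ÷ 10 → quotient 2, remainder 1
10 ÷ 1 → quotient 10, remainder 0

[4; 7, 2, 10]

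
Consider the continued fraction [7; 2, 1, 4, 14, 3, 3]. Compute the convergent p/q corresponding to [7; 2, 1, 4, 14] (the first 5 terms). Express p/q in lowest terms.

1464/199

a_0 = 7: 7/1
a_1 = 2: 15/2
a_2 = 1: 22/3
a_3 = 4: 103/14
a_4 = 14: 1464/199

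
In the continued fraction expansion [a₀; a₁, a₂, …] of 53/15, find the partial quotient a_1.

53 = 3·15 + 8, so a_0 = 3
15 = 1·8 + 7, so a_1 = 1

1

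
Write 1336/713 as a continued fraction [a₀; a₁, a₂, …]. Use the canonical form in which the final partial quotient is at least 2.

[1; 1, 6, 1, 11, 1, 6]

Apply division with remainder until the remainder is 0:
1336 = 1·713 + 623, so a_0 = 1
713 = 1·623 + 90, so a_1 = 1
623 = 6·90 + 83, so a_2 = 6
90 = 1·83 + 7, so a_3 = 1
83 = 11·7 + 6, so a_4 = 11
7 = 1·6 + 1, so a_5 = 1
6 = 6·1 + 0, so a_6 = 6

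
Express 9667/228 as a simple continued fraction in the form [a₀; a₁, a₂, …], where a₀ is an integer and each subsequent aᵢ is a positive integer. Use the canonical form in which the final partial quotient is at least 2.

Repeatedly divide and take the remainder:
⌊9667/228⌋ = 42, remainder 91
⌊228/91⌋ = 2, remainder 46
⌊91/46⌋ = 1, remainder 45
⌊46/45⌋ = 1, remainder 1
⌊45/1⌋ = 45, remainder 0

[42; 2, 1, 1, 45]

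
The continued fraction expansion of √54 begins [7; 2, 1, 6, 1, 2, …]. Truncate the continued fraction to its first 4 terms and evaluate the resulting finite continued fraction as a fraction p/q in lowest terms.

147/20

Work from the innermost term outward:
Start with 6.
1 + 1/(6/1) = 1 + 1/6 = 7/6
2 + 1/(7/6) = 2 + 6/7 = 20/7
7 + 1/(20/7) = 7 + 7/20 = 147/20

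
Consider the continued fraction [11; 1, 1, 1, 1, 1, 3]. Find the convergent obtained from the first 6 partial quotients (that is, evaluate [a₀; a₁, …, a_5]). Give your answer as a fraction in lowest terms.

Collapse the nested fraction from the inside out:
Start with 1.
1 + 1/(1/1) = 1 + 1/1 = 2/1
1 + 1/(2/1) = 1 + 1/2 = 3/2
1 + 1/(3/2) = 1 + 2/3 = 5/3
1 + 1/(5/3) = 1 + 3/5 = 8/5
11 + 1/(8/5) = 11 + 5/8 = 93/8

93/8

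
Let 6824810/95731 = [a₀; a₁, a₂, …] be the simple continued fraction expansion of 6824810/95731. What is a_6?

6824810 ÷ 95731 → quotient 71, remainder 27909
95731 ÷ 27909 → quotient 3, remainder 12004
27909 ÷ 12004 → quotient 2, remainder 3901
12004 ÷ 3901 → quotient 3, remainder 301
3901 ÷ 301 → quotient 12, remainder 289
301 ÷ 289 → quotient 1, remainder 12
289 ÷ 12 → quotient 24, remainder 1

24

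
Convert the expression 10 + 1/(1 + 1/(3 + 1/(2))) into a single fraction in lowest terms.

97/9

a_0 = 10: 10/1
a_1 = 1: 11/1
a_2 = 3: 43/4
a_3 = 2: 97/9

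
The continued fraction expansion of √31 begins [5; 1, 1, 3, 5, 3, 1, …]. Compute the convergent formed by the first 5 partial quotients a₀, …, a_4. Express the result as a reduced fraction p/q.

206/37

Start with 5.
3 + 1/(5/1) = 3 + 1/5 = 16/5
1 + 1/(16/5) = 1 + 5/16 = 21/16
1 + 1/(21/16) = 1 + 16/21 = 37/21
5 + 1/(37/21) = 5 + 21/37 = 206/37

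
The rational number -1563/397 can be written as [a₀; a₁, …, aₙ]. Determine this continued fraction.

⌊-1563/397⌋ = -4, remainder 25
⌊397/25⌋ = 15, remainder 22
⌊25/22⌋ = 1, remainder 3
⌊22/3⌋ = 7, remainder 1
⌊3/1⌋ = 3, remainder 0

[-4; 15, 1, 7, 3]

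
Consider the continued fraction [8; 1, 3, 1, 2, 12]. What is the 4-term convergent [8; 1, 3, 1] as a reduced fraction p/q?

a_0 = 8: 8/1
a_1 = 1: 9/1
a_2 = 3: 35/4
a_3 = 1: 44/5

44/5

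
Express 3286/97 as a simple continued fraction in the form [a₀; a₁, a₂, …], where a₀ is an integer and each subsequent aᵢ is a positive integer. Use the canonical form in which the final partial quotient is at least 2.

[33; 1, 7, 12]

Run the Euclidean algorithm, recording each quotient:
3286 ÷ 97 → quotient 33, remainder 85
97 ÷ 85 → quotient 1, remainder 12
85 ÷ 12 → quotient 7, remainder 1
12 ÷ 1 → quotient 12, remainder 0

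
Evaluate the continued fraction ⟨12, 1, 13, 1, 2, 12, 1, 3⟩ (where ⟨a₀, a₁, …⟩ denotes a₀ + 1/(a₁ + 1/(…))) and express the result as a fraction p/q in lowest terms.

29795/2304

Work from the innermost term outward:
Start with 3.
1 + 1/(3/1) = 1 + 1/3 = 4/3
12 + 1/(4/3) = 12 + 3/4 = 51/4
2 + 1/(51/4) = 2 + 4/51 = 106/51
1 + 1/(106/51) = 1 + 51/106 = 157/106
13 + 1/(157/106) = 13 + 106/157 = 2147/157
1 + 1/(2147/157) = 1 + 157/2147 = 2304/2147
12 + 1/(2304/2147) = 12 + 2147/2304 = 29795/2304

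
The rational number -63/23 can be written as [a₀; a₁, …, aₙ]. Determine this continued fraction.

-63 = -3·23 + 6, so a_0 = -3
23 = 3·6 + 5, so a_1 = 3
6 = 1·5 + 1, so a_2 = 1
5 = 5·1 + 0, so a_3 = 5

[-3; 3, 1, 5]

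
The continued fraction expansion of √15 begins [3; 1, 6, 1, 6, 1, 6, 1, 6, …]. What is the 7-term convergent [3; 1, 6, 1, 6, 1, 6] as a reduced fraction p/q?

Use the convergent recurrence hₖ = aₖ·hₖ₋₁ + hₖ₋₂ (and likewise for the denominators kₖ):
a_0 = 3: 3/1
a_1 = 1: 4/1
a_2 = 6: 27/7
a_3 = 1: 31/8
a_4 = 6: 213/55
a_5 = 1: 244/63
a_6 = 6: 1677/433

1677/433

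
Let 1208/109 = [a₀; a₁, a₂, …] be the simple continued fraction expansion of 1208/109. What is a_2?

9

1208 = 11·109 + 9, so a_0 = 11
109 = 12·9 + 1, so a_1 = 12
9 = 9·1 + 0, so a_2 = 9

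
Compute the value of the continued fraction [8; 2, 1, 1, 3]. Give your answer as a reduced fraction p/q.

151/18

Start with 3.
1 + 1/(3/1) = 1 + 1/3 = 4/3
1 + 1/(4/3) = 1 + 3/4 = 7/4
2 + 1/(7/4) = 2 + 4/7 = 18/7
8 + 1/(18/7) = 8 + 7/18 = 151/18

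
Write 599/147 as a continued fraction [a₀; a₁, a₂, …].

Repeatedly divide and take the remainder:
599 = 4·147 + 11, so a_0 = 4
147 = 13·11 + 4, so a_1 = 13
11 = 2·4 + 3, so a_2 = 2
4 = 1·3 + 1, so a_3 = 1
3 = 3·1 + 0, so a_4 = 3

[4; 13, 2, 1, 3]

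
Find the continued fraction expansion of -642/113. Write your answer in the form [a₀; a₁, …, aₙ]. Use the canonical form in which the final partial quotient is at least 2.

[-6; 3, 7, 5]

Run the Euclidean algorithm, recording each quotient:
-642 ÷ 113 → quotient -6, remainder 36
113 ÷ 36 → quotient 3, remainder 5
36 ÷ 5 → quotient 7, remainder 1
5 ÷ 1 → quotient 5, remainder 0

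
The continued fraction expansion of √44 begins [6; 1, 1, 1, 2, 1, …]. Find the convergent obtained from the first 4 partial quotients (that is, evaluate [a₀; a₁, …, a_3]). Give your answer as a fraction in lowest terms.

Use the convergent recurrence hₖ = aₖ·hₖ₋₁ + hₖ₋₂ (and likewise for the denominators kₖ):
a_0 = 6: 6/1
a_1 = 1: 7/1
a_2 = 1: 13/2
a_3 = 1: 20/3

20/3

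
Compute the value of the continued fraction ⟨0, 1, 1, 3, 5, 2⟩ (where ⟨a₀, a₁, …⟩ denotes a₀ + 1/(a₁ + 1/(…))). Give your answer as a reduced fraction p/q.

Work from the innermost term outward:
Start with 2.
5 + 1/(2/1) = 5 + 1/2 = 11/2
3 + 1/(11/2) = 3 + 2/11 = 35/11
1 + 1/(35/11) = 1 + 11/35 = 46/35
1 + 1/(46/35) = 1 + 35/46 = 81/46
0 + 1/(81/46) = 0 + 46/81 = 46/81

46/81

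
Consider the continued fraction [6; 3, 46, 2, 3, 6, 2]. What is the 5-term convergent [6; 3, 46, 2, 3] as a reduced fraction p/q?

6217/982

Start with 3.
2 + 1/(3/1) = 2 + 1/3 = 7/3
46 + 1/(7/3) = 46 + 3/7 = 325/7
3 + 1/(325/7) = 3 + 7/325 = 982/325
6 + 1/(982/325) = 6 + 325/982 = 6217/982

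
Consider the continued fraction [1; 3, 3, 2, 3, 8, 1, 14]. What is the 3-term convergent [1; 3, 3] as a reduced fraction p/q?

13/10

Compute successive convergents:
a_0 = 1: 1/1
a_1 = 3: 4/3
a_2 = 3: 13/10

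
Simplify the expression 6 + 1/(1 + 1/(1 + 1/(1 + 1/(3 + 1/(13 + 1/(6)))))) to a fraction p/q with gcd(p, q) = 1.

Compute successive convergents:
a_0 = 6: 6/1
a_1 = 1: 7/1
a_2 = 1: 13/2
a_3 = 1: 20/3
a_4 = 3: 73/11
a_5 = 13: 969/146
a_6 = 6: 5887/887

5887/887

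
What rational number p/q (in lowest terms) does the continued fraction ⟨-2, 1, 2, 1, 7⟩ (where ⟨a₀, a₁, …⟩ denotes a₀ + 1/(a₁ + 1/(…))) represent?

-39/31

Start with 7.
1 + 1/(7/1) = 1 + 1/7 = 8/7
2 + 1/(8/7) = 2 + 7/8 = 23/8
1 + 1/(23/8) = 1 + 8/23 = 31/23
-2 + 1/(31/23) = -2 + 23/31 = -39/31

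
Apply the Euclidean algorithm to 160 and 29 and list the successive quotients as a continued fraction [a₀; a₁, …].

160 ÷ 29 → quotient 5, remainder 15
29 ÷ 15 → quotient 1, remainder 14
15 ÷ 14 → quotient 1, remainder 1
14 ÷ 1 → quotient 14, remainder 0

[5; 1, 1, 14]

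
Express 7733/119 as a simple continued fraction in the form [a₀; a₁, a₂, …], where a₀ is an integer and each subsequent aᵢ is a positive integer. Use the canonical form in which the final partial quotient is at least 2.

[64; 1, 58, 2]

7733 ÷ 119 → quotient 64, remainder 117
119 ÷ 117 → quotient 1, remainder 2
117 ÷ 2 → quotient 58, remainder 1
2 ÷ 1 → quotient 2, remainder 0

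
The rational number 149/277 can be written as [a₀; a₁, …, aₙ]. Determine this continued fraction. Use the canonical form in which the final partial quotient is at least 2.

[0; 1, 1, 6, 10, 2]

Run the Euclidean algorithm, recording each quotient:
149 = 0·277 + 149, so a_0 = 0
277 = 1·149 + 128, so a_1 = 1
149 = 1·128 + 21, so a_2 = 1
128 = 6·21 + 2, so a_3 = 6
21 = 10·2 + 1, so a_4 = 10
2 = 2·1 + 0, so a_5 = 2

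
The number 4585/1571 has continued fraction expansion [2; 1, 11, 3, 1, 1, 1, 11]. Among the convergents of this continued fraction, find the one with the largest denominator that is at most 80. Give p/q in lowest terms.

143/49

a_0 = 2: 2/1  (≤ bound)
a_1 = 1: 3/1  (≤ bound)
a_2 = 11: 35/12  (≤ bound)
a_3 = 3: 108/37  (≤ bound)
a_4 = 1: 143/49  (≤ bound)
a_5 = 1: 251/86  (> 80, stop)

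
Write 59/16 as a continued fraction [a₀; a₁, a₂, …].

[3; 1, 2, 5]

⌊59/16⌋ = 3, remainder 11
⌊16/11⌋ = 1, remainder 5
⌊11/5⌋ = 2, remainder 1
⌊5/1⌋ = 5, remainder 0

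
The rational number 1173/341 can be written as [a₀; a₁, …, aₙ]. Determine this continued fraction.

[3; 2, 3, 1, 1, 1, 13]

1173 ÷ 341 → quotient 3, remainder 150
341 ÷ 150 → quotient 2, remainder 41
150 ÷ 41 → quotient 3, remainder 27
41 ÷ 27 → quotient 1, remainder 14
27 ÷ 14 → quotient 1, remainder 13
14 ÷ 13 → quotient 1, remainder 1
13 ÷ 1 → quotient 13, remainder 0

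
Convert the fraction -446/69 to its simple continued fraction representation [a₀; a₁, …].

[-7; 1, 1, 6, 2, 2]

-446 = -7·69 + 37, so a_0 = -7
69 = 1·37 + 32, so a_1 = 1
37 = 1·32 + 5, so a_2 = 1
32 = 6·5 + 2, so a_3 = 6
5 = 2·2 + 1, so a_4 = 2
2 = 2·1 + 0, so a_5 = 2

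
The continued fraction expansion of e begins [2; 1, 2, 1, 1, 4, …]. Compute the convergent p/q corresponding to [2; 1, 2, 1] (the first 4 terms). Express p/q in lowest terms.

11/4

Build up convergents one term at a time:
a_0 = 2: 2/1
a_1 = 1: 3/1
a_2 = 2: 8/3
a_3 = 1: 11/4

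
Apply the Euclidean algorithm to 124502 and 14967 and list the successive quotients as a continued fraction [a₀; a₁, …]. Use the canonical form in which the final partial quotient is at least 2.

[8; 3, 7, 8, 16, 1, 1, 2]

⌊124502/14967⌋ = 8, remainder 4766
⌊14967/4766⌋ = 3, remainder 669
⌊4766/669⌋ = 7, remainder 83
⌊669/83⌋ = 8, remainder 5
⌊83/5⌋ = 16, remainder 3
⌊5/3⌋ = 1, remainder 2
⌊3/2⌋ = 1, remainder 1
⌊2/1⌋ = 2, remainder 0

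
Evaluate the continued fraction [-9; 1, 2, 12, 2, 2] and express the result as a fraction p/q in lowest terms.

Collapse the nested fraction from the inside out:
Start with 2.
2 + 1/(2/1) = 2 + 1/2 = 5/2
12 + 1/(5/2) = 12 + 2/5 = 62/5
2 + 1/(62/5) = 2 + 5/62 = 129/62
1 + 1/(129/62) = 1 + 62/129 = 191/129
-9 + 1/(191/129) = -9 + 129/191 = -1590/191

-1590/191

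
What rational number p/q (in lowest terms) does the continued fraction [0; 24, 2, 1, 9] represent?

29/706

Use the convergent recurrence hₖ = aₖ·hₖ₋₁ + hₖ₋₂ (and likewise for the denominators kₖ):
a_0 = 0: 0/1
a_1 = 24: 1/24
a_2 = 2: 2/49
a_3 = 1: 3/73
a_4 = 9: 29/706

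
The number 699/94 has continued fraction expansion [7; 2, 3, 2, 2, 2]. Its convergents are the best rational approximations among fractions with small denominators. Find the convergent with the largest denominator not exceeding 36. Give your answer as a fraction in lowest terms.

119/16

a_0 = 7: 7/1  (≤ bound)
a_1 = 2: 15/2  (≤ bound)
a_2 = 3: 52/7  (≤ bound)
a_3 = 2: 119/16  (≤ bound)
a_4 = 2: 290/39  (> 36, stop)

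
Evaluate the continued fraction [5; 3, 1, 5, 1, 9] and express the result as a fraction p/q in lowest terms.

1399/266

Build up convergents one term at a time:
a_0 = 5: 5/1
a_1 = 3: 16/3
a_2 = 1: 21/4
a_3 = 5: 121/23
a_4 = 1: 142/27
a_5 = 9: 1399/266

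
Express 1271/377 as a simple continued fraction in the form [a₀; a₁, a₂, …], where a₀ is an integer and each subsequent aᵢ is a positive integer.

1271 = 3·377 + 140, so a_0 = 3
377 = 2·140 + 97, so a_1 = 2
140 = 1·97 + 43, so a_2 = 1
97 = 2·43 + 11, so a_3 = 2
43 = 3·11 + 10, so a_4 = 3
11 = 1·10 + 1, so a_5 = 1
10 = 10·1 + 0, so a_6 = 10

[3; 2, 1, 2, 3, 1, 10]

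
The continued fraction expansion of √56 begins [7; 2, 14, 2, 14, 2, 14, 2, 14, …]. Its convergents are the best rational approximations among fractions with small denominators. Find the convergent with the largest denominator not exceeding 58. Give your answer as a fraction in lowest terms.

a_0 = 7: 7/1  (≤ bound)
a_1 = 2: 15/2  (≤ bound)
a_2 = 14: 217/29  (≤ bound)
a_3 = 2: 449/60  (> 58, stop)

217/29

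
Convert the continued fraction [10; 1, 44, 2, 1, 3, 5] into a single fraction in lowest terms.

28883/2631

Build up convergents one term at a time:
a_0 = 10: 10/1
a_1 = 1: 11/1
a_2 = 44: 494/45
a_3 = 2: 999/91
a_4 = 1: 1493/136
a_5 = 3: 5478/499
a_6 = 5: 28883/2631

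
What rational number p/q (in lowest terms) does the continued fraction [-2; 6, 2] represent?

Start with 2.
6 + 1/(2/1) = 6 + 1/2 = 13/2
-2 + 1/(13/2) = -2 + 2/13 = -24/13

-24/13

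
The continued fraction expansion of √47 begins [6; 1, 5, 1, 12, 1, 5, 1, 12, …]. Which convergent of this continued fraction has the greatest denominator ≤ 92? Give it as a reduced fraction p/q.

617/90

a_0 = 6: 6/1  (≤ bound)
a_1 = 1: 7/1  (≤ bound)
a_2 = 5: 41/6  (≤ bound)
a_3 = 1: 48/7  (≤ bound)
a_4 = 12: 617/90  (≤ bound)
a_5 = 1: 665/97  (> 92, stop)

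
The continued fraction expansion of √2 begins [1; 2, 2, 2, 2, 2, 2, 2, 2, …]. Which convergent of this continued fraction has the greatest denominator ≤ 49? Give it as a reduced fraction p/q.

a_0 = 1: 1/1  (≤ bound)
a_1 = 2: 3/2  (≤ bound)
a_2 = 2: 7/5  (≤ bound)
a_3 = 2: 17/12  (≤ bound)
a_4 = 2: 41/29  (≤ bound)
a_5 = 2: 99/70  (> 49, stop)

41/29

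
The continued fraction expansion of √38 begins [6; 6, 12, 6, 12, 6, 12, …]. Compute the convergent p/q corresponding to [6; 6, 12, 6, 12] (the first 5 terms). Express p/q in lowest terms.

33294/5401

a_0 = 6: 6/1
a_1 = 6: 37/6
a_2 = 12: 450/73
a_3 = 6: 2737/444
a_4 = 12: 33294/5401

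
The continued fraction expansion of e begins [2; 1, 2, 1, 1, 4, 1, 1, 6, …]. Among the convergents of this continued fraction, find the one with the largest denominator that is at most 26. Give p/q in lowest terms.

List convergents until the denominator exceeds the bound:
a_0 = 2: 2/1  (≤ bound)
a_1 = 1: 3/1  (≤ bound)
a_2 = 2: 8/3  (≤ bound)
a_3 = 1: 11/4  (≤ bound)
a_4 = 1: 19/7  (≤ bound)
a_5 = 4: 87/32  (> 26, stop)

19/7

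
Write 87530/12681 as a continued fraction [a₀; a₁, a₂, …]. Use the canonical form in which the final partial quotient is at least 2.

[6; 1, 9, 3, 1, 43, 2, 3]

Run the Euclidean algorithm, recording each quotient:
87530 ÷ 12681 → quotient 6, remainder 11444
12681 ÷ 11444 → quotient 1, remainder 1237
11444 ÷ 1237 → quotient 9, remainder 311
1237 ÷ 311 → quotient 3, remainder 304
311 ÷ 304 → quotient 1, remainder 7
304 ÷ 7 → quotient 43, remainder 3
7 ÷ 3 → quotient 2, remainder 1
3 ÷ 1 → quotient 3, remainder 0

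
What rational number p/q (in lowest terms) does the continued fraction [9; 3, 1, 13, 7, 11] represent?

a_0 = 9: 9/1
a_1 = 3: 28/3
a_2 = 1: 37/4
a_3 = 13: 509/55
a_4 = 7: 3600/389
a_5 = 11: 40109/4334

40109/4334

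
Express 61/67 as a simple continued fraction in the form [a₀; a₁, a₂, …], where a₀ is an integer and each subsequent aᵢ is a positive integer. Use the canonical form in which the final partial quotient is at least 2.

61 = 0·67 + 61, so a_0 = 0
67 = 1·61 + 6, so a_1 = 1
61 = 10·6 + 1, so a_2 = 10
6 = 6·1 + 0, so a_3 = 6

[0; 1, 10, 6]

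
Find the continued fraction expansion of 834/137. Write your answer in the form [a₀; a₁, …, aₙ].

Run the Euclidean algorithm, recording each quotient:
834 = 6·137 + 12, so a_0 = 6
137 = 11·12 + 5, so a_1 = 11
12 = 2·5 + 2, so a_2 = 2
5 = 2·2 + 1, so a_3 = 2
2 = 2·1 + 0, so a_4 = 2

[6; 11, 2, 2, 2]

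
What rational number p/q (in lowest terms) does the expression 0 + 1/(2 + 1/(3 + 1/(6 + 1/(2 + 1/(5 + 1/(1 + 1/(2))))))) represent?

754/1747

Build up convergents one term at a time:
a_0 = 0: 0/1
a_1 = 2: 1/2
a_2 = 3: 3/7
a_3 = 6: 19/44
a_4 = 2: 41/95
a_5 = 5: 224/519
a_6 = 1: 265/614
a_7 = 2: 754/1747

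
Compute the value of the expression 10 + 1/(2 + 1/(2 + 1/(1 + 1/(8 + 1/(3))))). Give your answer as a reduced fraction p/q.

a_0 = 10: 10/1
a_1 = 2: 21/2
a_2 = 2: 52/5
a_3 = 1: 73/7
a_4 = 8: 636/61
a_5 = 3: 1981/190

1981/190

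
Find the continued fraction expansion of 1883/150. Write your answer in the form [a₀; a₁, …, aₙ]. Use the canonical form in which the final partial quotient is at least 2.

1883 = 12·150 + 83, so a_0 = 12
150 = 1·83 + 67, so a_1 = 1
83 = 1·67 + 16, so a_2 = 1
67 = 4·16 + 3, so a_3 = 4
16 = 5·3 + 1, so a_4 = 5
3 = 3·1 + 0, so a_5 = 3

[12; 1, 1, 4, 5, 3]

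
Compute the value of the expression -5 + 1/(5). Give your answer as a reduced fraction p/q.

-24/5

Start with 5.
-5 + 1/(5/1) = -5 + 1/5 = -24/5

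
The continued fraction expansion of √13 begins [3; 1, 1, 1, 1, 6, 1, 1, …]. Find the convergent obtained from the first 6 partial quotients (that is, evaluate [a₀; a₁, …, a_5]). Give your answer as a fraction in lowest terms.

119/33

Work from the innermost term outward:
Start with 6.
1 + 1/(6/1) = 1 + 1/6 = 7/6
1 + 1/(7/6) = 1 + 6/7 = 13/7
1 + 1/(13/7) = 1 + 7/13 = 20/13
1 + 1/(20/13) = 1 + 13/20 = 33/20
3 + 1/(33/20) = 3 + 20/33 = 119/33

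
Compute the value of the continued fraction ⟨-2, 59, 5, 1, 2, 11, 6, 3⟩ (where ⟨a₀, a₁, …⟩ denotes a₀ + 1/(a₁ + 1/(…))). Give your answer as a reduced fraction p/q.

Compute successive convergents:
a_0 = -2: -2/1
a_1 = 59: -117/59
a_2 = 5: -587/296
a_3 = 1: -704/355
a_4 = 2: -1995/1006
a_5 = 11: -22649/11421
a_6 = 6: -137889/69532
a_7 = 3: -436316/220017

-436316/220017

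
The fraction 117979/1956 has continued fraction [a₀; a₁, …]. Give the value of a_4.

Apply division with remainder until the remainder is 0:
117979 = 60·1956 + 619, so a_0 = 60
1956 = 3·619 + 99, so a_1 = 3
619 = 6·99 + 25, so a_2 = 6
99 = 3·25 + 24, so a_3 = 3
25 = 1·24 + 1, so a_4 = 1

1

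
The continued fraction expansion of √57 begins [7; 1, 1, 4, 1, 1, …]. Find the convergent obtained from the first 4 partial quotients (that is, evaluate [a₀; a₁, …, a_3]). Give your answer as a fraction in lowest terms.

68/9

a_0 = 7: 7/1
a_1 = 1: 8/1
a_2 = 1: 15/2
a_3 = 4: 68/9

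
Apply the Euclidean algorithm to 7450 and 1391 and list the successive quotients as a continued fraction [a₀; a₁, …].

[5; 2, 1, 4, 3, 1, 3, 6]

7450 ÷ 1391 → quotient 5, remainder 495
1391 ÷ 495 → quotient 2, remainder 401
495 ÷ 401 → quotient 1, remainder 94
401 ÷ 94 → quotient 4, remainder 25
94 ÷ 25 → quotient 3, remainder 19
25 ÷ 19 → quotient 1, remainder 6
19 ÷ 6 → quotient 3, remainder 1
6 ÷ 1 → quotient 6, remainder 0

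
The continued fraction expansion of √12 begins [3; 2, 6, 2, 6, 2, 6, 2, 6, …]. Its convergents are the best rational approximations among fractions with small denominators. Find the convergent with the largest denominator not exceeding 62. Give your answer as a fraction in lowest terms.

a_0 = 3: 3/1  (≤ bound)
a_1 = 2: 7/2  (≤ bound)
a_2 = 6: 45/13  (≤ bound)
a_3 = 2: 97/28  (≤ bound)
a_4 = 6: 627/181  (> 62, stop)

97/28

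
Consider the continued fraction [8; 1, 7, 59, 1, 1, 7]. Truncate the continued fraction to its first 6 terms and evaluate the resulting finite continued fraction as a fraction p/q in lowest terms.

Use the convergent recurrence hₖ = aₖ·hₖ₋₁ + hₖ₋₂ (and likewise for the denominators kₖ):
a_0 = 8: 8/1
a_1 = 1: 9/1
a_2 = 7: 71/8
a_3 = 59: 4198/473
a_4 = 1: 4269/481
a_5 = 1: 8467/954

8467/954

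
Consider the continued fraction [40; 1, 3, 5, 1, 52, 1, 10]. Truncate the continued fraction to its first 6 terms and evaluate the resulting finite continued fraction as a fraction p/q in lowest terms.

53844/1321

Compute successive convergents:
a_0 = 40: 40/1
a_1 = 1: 41/1
a_2 = 3: 163/4
a_3 = 5: 856/21
a_4 = 1: 1019/25
a_5 = 52: 53844/1321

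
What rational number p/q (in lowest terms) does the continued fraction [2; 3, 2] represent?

a_0 = 2: 2/1
a_1 = 3: 7/3
a_2 = 2: 16/7

16/7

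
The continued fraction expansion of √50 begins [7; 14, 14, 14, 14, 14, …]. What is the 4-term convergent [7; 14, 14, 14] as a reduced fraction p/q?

Use the convergent recurrence hₖ = aₖ·hₖ₋₁ + hₖ₋₂ (and likewise for the denominators kₖ):
a_0 = 7: 7/1
a_1 = 14: 99/14
a_2 = 14: 1393/197
a_3 = 14: 19601/2772

19601/2772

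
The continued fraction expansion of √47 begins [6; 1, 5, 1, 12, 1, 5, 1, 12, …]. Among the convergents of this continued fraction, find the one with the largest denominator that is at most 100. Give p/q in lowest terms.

List convergents until the denominator exceeds the bound:
a_0 = 6: 6/1  (≤ bound)
a_1 = 1: 7/1  (≤ bound)
a_2 = 5: 41/6  (≤ bound)
a_3 = 1: 48/7  (≤ bound)
a_4 = 12: 617/90  (≤ bound)
a_5 = 1: 665/97  (≤ bound)
a_6 = 5: 3942/575  (> 100, stop)

665/97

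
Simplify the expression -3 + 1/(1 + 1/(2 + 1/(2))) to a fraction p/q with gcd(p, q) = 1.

-16/7

Starting at the tail and folding back:
Start with 2.
2 + 1/(2/1) = 2 + 1/2 = 5/2
1 + 1/(5/2) = 1 + 2/5 = 7/5
-3 + 1/(7/5) = -3 + 5/7 = -16/7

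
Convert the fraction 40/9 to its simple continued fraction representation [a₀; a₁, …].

[4; 2, 4]

Run the Euclidean algorithm, recording each quotient:
40 ÷ 9 → quotient 4, remainder 4
9 ÷ 4 → quotient 2, remainder 1
4 ÷ 1 → quotient 4, remainder 0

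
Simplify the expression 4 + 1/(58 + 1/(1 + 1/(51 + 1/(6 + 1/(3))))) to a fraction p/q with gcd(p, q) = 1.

234791/58450

a_0 = 4: 4/1
a_1 = 58: 233/58
a_2 = 1: 237/59
a_3 = 51: 12320/3067
a_4 = 6: 74157/18461
a_5 = 3: 234791/58450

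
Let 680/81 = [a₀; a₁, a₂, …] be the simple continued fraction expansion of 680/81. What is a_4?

680 = 8·81 + 32, so a_0 = 8
81 = 2·32 + 17, so a_1 = 2
32 = 1·17 + 15, so a_2 = 1
17 = 1·15 + 2, so a_3 = 1
15 = 7·2 + 1, so a_4 = 7

7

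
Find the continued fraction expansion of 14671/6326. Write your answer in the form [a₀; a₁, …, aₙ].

Run the Euclidean algorithm, recording each quotient:
14671 ÷ 6326 → quotient 2, remainder 2019
6326 ÷ 2019 → quotient 3, remainder 269
2019 ÷ 269 → quotient 7, remainder 136
269 ÷ 136 → quotient 1, remainder 133
136 ÷ 133 → quotient 1, remainder 3
133 ÷ 3 → quotient 44, remainder 1
3 ÷ 1 → quotient 3, remainder 0

[2; 3, 7, 1, 1, 44, 3]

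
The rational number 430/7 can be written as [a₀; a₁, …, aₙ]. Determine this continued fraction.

[61; 2, 3]

Run the Euclidean algorithm, recording each quotient:
430 = 61·7 + 3, so a_0 = 61
7 = 2·3 + 1, so a_1 = 2
3 = 3·1 + 0, so a_2 = 3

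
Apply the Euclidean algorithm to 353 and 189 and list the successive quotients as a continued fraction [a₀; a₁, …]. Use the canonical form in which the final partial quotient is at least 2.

Apply division with remainder until the remainder is 0:
353 = 1·189 + 164, so a_0 = 1
189 = 1·164 + 25, so a_1 = 1
164 = 6·25 + 14, so a_2 = 6
25 = 1·14 + 11, so a_3 = 1
14 = 1·11 + 3, so a_4 = 1
11 = 3·3 + 2, so a_5 = 3
3 = 1·2 + 1, so a_6 = 1
2 = 2·1 + 0, so a_7 = 2

[1; 1, 6, 1, 1, 3, 1, 2]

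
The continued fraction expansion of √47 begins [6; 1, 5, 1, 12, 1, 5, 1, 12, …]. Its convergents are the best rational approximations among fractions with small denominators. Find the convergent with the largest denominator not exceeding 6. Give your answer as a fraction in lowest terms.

41/6

a_0 = 6: 6/1  (≤ bound)
a_1 = 1: 7/1  (≤ bound)
a_2 = 5: 41/6  (≤ bound)
a_3 = 1: 48/7  (> 6, stop)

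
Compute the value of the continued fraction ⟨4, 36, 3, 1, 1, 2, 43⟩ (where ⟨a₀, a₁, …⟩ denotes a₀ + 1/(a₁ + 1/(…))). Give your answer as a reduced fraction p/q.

114113/28333

a_0 = 4: 4/1
a_1 = 36: 145/36
a_2 = 3: 439/109
a_3 = 1: 584/145
a_4 = 1: 1023/254
a_5 = 2: 2630/653
a_6 = 43: 114113/28333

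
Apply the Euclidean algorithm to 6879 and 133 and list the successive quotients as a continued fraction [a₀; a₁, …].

Apply division with remainder until the remainder is 0:
6879 = 51·133 + 96, so a_0 = 51
133 = 1·96 + 37, so a_1 = 1
96 = 2·37 + 22, so a_2 = 2
37 = 1·22 + 15, so a_3 = 1
22 = 1·15 + 7, so a_4 = 1
15 = 2·7 + 1, so a_5 = 2
7 = 7·1 + 0, so a_6 = 7

[51; 1, 2, 1, 1, 2, 7]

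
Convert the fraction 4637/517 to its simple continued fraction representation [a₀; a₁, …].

Apply division with remainder until the remainder is 0:
⌊4637/517⌋ = 8, remainder 501
⌊517/501⌋ = 1, remainder 16
⌊501/16⌋ = 31, remainder 5
⌊16/5⌋ = 3, remainder 1
⌊5/1⌋ = 5, remainder 0

[8; 1, 31, 3, 5]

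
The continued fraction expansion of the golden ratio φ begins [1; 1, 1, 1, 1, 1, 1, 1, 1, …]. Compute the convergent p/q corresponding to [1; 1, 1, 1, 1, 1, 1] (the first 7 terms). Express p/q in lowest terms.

a_0 = 1: 1/1
a_1 = 1: 2/1
a_2 = 1: 3/2
a_3 = 1: 5/3
a_4 = 1: 8/5
a_5 = 1: 13/8
a_6 = 1: 21/13

21/13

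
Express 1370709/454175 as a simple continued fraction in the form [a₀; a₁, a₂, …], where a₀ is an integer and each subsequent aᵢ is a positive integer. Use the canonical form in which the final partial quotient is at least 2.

[3; 55, 2, 54, 1, 3, 1, 14]

Apply division with remainder until the remainder is 0:
1370709 = 3·454175 + 8184, so a_0 = 3
454175 = 55·8184 + 4055, so a_1 = 55
8184 = 2·4055 + 74, so a_2 = 2
4055 = 54·74 + 59, so a_3 = 54
74 = 1·59 + 15, so a_4 = 1
59 = 3·15 + 14, so a_5 = 3
15 = 1·14 + 1, so a_6 = 1
14 = 14·1 + 0, so a_7 = 14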